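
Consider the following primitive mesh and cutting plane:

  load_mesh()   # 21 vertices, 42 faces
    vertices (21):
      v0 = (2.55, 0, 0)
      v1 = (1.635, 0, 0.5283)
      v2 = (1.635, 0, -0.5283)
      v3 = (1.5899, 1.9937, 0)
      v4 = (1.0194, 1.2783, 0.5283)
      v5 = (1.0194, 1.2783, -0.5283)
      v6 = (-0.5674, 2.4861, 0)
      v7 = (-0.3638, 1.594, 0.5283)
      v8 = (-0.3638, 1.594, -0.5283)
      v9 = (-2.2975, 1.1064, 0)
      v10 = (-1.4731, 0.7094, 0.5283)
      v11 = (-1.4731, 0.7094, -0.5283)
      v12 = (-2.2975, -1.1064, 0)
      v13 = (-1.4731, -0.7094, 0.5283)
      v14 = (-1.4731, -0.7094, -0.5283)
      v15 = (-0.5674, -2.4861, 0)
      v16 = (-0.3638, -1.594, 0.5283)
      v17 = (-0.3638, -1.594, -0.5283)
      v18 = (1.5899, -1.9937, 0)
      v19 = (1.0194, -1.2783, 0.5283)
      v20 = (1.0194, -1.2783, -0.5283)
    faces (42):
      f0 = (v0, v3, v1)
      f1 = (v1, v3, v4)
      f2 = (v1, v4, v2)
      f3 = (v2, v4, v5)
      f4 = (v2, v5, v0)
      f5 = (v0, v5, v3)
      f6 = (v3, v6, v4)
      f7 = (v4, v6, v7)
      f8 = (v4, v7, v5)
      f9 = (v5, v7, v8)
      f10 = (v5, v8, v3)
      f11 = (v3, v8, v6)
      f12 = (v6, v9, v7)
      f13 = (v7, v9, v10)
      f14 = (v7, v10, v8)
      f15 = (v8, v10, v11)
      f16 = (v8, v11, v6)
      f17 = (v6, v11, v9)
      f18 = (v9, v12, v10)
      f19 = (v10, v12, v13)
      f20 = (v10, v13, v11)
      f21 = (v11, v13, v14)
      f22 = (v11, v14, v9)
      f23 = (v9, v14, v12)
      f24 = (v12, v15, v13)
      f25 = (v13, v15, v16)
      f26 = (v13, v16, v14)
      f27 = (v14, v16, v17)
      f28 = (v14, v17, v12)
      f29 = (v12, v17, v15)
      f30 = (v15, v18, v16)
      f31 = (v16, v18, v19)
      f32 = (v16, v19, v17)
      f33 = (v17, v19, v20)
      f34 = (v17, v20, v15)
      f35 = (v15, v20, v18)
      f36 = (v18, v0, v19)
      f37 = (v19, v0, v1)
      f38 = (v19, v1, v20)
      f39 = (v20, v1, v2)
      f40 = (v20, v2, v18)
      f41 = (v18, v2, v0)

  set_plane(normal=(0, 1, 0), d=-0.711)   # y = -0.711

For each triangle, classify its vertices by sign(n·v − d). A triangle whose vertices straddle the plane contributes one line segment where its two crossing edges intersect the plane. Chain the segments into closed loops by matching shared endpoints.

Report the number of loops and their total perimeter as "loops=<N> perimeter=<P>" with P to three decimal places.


loops=2 perimeter=6.188

Straddling triangles (14 of 42):
  (v9,v12,v10) [+-+] → (-2.2975, -0.711, 0)–(-2.11798, -0.711, 0.11504)  len=0.2132
  (v10,v12,v13) [+-+] → (-2.11798, -0.711, 0.11504)–(-1.47642, -0.711, 0.526171)  len=0.7620
  (v9,v14,v12) [++-] → (-1.47642, -0.711, -0.526171)–(-2.2975, -0.711, 0)  len=0.9752
  (v12,v15,v13) [--+] → (-1.47228, -0.711, 0.527824)–(-1.47642, -0.711, 0.526171)  len=0.0045
  (v13,v15,v16) [+--] → (-1.47228, -0.711, 0.527824)–(-1.47109, -0.711, 0.5283)  len=0.0013
  (v13,v16,v14) [+-+] → (-1.47109, -0.711, 0.5283)–(-1.47109, -0.711, -0.526389)  len=1.0547
  (v14,v16,v17) [+--] → (-1.47109, -0.711, -0.526389)–(-1.47109, -0.711, -0.5283)  len=0.0019
  (v14,v17,v12) [+--] → (-1.47109, -0.711, -0.5283)–(-1.47642, -0.711, -0.526171)  len=0.0057
  (v18,v0,v19) [-+-] → (2.20761, -0.711, 0)–(1.69867, -0.711, 0.293844)  len=0.5877
  (v19,v0,v1) [-++] → (1.69867, -0.711, 0.293844)–(1.2926, -0.711, 0.5283)  len=0.4689
  (v19,v1,v20) [-+-] → (1.2926, -0.711, 0.5283)–(1.2926, -0.711, -0.0593888)  len=0.5877
  (v20,v1,v2) [-++] → (1.2926, -0.711, -0.0593888)–(1.2926, -0.711, -0.5283)  len=0.4689
  (v20,v2,v18) [-+-] → (1.2926, -0.711, -0.5283)–(1.61892, -0.711, -0.339896)  len=0.3768
  (v18,v2,v0) [-++] → (1.61892, -0.711, -0.339896)–(2.20761, -0.711, 0)  len=0.6798

Chained into 2 loop(s):
  loop 1: 8 segments, perimeter = 3.0185
  loop 2: 6 segments, perimeter = 3.1697
Total perimeter = 6.188


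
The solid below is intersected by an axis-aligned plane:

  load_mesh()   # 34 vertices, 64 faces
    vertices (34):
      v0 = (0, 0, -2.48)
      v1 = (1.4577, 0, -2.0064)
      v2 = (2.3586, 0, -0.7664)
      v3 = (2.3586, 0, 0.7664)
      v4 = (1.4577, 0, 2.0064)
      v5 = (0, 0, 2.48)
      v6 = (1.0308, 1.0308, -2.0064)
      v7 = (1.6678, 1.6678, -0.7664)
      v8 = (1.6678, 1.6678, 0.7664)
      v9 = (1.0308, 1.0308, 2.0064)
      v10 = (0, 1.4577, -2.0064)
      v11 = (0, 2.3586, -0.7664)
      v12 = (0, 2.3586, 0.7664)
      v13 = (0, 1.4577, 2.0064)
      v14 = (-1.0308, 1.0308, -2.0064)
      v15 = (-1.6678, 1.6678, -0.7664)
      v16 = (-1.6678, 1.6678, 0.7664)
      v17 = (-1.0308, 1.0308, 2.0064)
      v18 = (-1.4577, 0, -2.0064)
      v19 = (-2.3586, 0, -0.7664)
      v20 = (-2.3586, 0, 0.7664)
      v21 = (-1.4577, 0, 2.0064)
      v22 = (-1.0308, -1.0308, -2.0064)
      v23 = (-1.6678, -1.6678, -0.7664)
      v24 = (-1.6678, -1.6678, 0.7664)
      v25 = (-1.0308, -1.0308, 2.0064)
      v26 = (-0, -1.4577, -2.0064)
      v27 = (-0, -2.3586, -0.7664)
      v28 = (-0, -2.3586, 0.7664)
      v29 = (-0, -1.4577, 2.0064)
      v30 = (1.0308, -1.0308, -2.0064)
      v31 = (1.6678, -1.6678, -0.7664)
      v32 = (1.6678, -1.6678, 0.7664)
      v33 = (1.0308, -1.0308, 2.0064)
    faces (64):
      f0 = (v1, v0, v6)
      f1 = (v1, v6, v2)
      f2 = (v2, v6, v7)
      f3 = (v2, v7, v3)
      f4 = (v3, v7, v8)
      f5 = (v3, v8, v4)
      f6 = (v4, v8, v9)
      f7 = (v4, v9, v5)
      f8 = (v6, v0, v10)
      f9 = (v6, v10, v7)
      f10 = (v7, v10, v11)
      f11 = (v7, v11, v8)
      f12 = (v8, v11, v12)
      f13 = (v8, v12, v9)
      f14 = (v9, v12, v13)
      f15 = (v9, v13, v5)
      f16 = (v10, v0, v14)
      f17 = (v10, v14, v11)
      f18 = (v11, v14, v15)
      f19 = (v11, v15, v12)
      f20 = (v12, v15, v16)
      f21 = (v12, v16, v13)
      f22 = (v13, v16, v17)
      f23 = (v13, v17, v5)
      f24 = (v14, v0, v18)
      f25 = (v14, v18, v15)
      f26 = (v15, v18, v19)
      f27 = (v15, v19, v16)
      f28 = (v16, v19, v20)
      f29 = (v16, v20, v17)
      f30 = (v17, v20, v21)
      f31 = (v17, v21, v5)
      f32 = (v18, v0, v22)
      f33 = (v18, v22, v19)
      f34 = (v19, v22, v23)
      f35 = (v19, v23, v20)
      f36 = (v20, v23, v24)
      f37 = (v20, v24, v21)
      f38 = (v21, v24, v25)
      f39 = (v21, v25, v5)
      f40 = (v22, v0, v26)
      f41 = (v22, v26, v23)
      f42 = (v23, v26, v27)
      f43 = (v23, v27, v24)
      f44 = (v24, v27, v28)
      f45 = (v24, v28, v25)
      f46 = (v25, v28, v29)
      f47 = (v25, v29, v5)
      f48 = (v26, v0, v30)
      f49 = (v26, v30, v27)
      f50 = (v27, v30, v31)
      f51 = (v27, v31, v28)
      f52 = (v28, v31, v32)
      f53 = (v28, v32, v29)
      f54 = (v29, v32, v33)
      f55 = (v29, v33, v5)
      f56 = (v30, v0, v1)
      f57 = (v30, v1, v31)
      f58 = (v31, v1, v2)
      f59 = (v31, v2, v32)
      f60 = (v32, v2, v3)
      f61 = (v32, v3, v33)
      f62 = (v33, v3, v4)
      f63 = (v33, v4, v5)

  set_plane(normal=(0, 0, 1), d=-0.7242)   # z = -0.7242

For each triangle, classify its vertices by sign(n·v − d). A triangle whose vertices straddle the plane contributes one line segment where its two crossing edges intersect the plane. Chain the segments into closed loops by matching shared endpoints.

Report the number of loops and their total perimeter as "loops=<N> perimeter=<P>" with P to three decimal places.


loops=1 perimeter=14.442

Straddling triangles (16 of 64):
  (v2,v7,v3) [--+] → (1.68682, 1.62188, -0.7242)–(2.3586, 0, -0.7242)  len=1.7555
  (v3,v7,v8) [+-+] → (1.68682, 1.62188, -0.7242)–(1.6678, 1.6678, -0.7242)  len=0.0497
  (v7,v11,v8) [--+] → (0.0459167, 2.33958, -0.7242)–(1.6678, 1.6678, -0.7242)  len=1.7555
  (v8,v11,v12) [+-+] → (0.0459167, 2.33958, -0.7242)–(0, 2.3586, -0.7242)  len=0.0497
  (v11,v15,v12) [--+] → (-1.62188, 1.68682, -0.7242)–(0, 2.3586, -0.7242)  len=1.7555
  (v12,v15,v16) [+-+] → (-1.62188, 1.68682, -0.7242)–(-1.6678, 1.6678, -0.7242)  len=0.0497
  (v15,v19,v16) [--+] → (-2.33958, 0.0459167, -0.7242)–(-1.6678, 1.6678, -0.7242)  len=1.7555
  (v16,v19,v20) [+-+] → (-2.33958, 0.0459167, -0.7242)–(-2.3586, 0, -0.7242)  len=0.0497
  (v19,v23,v20) [--+] → (-1.68682, -1.62188, -0.7242)–(-2.3586, 0, -0.7242)  len=1.7555
  (v20,v23,v24) [+-+] → (-1.68682, -1.62188, -0.7242)–(-1.6678, -1.6678, -0.7242)  len=0.0497
  (v23,v27,v24) [--+] → (-0.0459167, -2.33958, -0.7242)–(-1.6678, -1.6678, -0.7242)  len=1.7555
  (v24,v27,v28) [+-+] → (-0.0459167, -2.33958, -0.7242)–(0, -2.3586, -0.7242)  len=0.0497
  (v27,v31,v28) [--+] → (1.62188, -1.68682, -0.7242)–(0, -2.3586, -0.7242)  len=1.7555
  (v28,v31,v32) [+-+] → (1.62188, -1.68682, -0.7242)–(1.6678, -1.6678, -0.7242)  len=0.0497
  (v31,v2,v32) [--+] → (2.33958, -0.0459167, -0.7242)–(1.6678, -1.6678, -0.7242)  len=1.7555
  (v32,v2,v3) [+-+] → (2.33958, -0.0459167, -0.7242)–(2.3586, 0, -0.7242)  len=0.0497

Chained into 1 loop(s):
  loop 1: 16 segments, perimeter = 14.4416
Total perimeter = 14.442


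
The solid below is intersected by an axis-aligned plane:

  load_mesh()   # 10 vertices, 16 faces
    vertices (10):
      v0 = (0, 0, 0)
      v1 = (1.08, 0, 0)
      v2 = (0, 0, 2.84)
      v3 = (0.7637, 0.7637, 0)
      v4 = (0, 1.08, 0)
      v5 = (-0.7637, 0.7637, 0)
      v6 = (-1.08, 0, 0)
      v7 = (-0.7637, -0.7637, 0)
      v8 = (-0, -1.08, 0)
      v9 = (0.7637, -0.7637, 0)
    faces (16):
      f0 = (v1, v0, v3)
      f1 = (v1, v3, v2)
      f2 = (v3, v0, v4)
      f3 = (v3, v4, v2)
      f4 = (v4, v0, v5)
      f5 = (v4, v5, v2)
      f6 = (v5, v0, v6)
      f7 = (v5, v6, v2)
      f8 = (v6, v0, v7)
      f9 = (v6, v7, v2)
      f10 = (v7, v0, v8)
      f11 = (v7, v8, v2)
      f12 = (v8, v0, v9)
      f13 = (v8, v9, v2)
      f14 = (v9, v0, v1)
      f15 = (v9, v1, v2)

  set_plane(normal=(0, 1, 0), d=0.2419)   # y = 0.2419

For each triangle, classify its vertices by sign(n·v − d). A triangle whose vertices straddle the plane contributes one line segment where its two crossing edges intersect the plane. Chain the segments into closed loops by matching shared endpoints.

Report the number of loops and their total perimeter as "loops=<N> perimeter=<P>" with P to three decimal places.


loops=1 perimeter=6.827

Straddling triangles (8 of 16):
  (v1,v0,v3) [--+] → (0.2419, 0.2419, 0)–(0.979813, 0.2419, 0)  len=0.7379
  (v1,v3,v2) [-+-] → (0.979813, 0.2419, 0)–(0.2419, 0.2419, 1.94044)  len=2.0760
  (v3,v0,v4) [+-+] → (0.2419, 0.2419, 0)–(0, 0.2419, 0)  len=0.2419
  (v3,v4,v2) [++-] → (0, 0.2419, 2.20389)–(0.2419, 0.2419, 1.94044)  len=0.3577
  (v4,v0,v5) [+-+] → (0, 0.2419, 0)–(-0.2419, 0.2419, 0)  len=0.2419
  (v4,v5,v2) [++-] → (-0.2419, 0.2419, 1.94044)–(0, 0.2419, 2.20389)  len=0.3577
  (v5,v0,v6) [+--] → (-0.2419, 0.2419, 0)–(-0.979813, 0.2419, 0)  len=0.7379
  (v5,v6,v2) [+--] → (-0.979813, 0.2419, 0)–(-0.2419, 0.2419, 1.94044)  len=2.0760

Chained into 1 loop(s):
  loop 1: 8 segments, perimeter = 6.8270
Total perimeter = 6.827


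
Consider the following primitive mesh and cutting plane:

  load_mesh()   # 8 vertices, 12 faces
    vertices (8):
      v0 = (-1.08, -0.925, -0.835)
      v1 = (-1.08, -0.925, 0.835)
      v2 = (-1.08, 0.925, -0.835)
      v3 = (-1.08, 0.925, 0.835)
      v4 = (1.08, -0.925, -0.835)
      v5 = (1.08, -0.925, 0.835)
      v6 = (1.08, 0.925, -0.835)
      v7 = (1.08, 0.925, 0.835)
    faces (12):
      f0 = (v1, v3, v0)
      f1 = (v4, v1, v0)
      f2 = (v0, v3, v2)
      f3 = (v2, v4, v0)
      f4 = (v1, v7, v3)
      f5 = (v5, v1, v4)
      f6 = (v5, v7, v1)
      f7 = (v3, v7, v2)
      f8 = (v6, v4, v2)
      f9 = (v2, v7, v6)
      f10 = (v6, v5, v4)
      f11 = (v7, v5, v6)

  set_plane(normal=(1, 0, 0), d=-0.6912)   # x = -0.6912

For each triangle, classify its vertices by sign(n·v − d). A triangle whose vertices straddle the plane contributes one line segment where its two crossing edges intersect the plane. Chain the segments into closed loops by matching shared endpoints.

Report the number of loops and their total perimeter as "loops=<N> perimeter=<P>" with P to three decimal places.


loops=1 perimeter=7.040

Straddling triangles (8 of 12):
  (v4,v1,v0) [+--] → (-0.6912, -0.925, 0.5344)–(-0.6912, -0.925, -0.835)  len=1.3694
  (v2,v4,v0) [-+-] → (-0.6912, 0.592, -0.835)–(-0.6912, -0.925, -0.835)  len=1.5170
  (v1,v7,v3) [-+-] → (-0.6912, -0.592, 0.835)–(-0.6912, 0.925, 0.835)  len=1.5170
  (v5,v1,v4) [+-+] → (-0.6912, -0.925, 0.835)–(-0.6912, -0.925, 0.5344)  len=0.3006
  (v5,v7,v1) [++-] → (-0.6912, -0.592, 0.835)–(-0.6912, -0.925, 0.835)  len=0.3330
  (v3,v7,v2) [-+-] → (-0.6912, 0.925, 0.835)–(-0.6912, 0.925, -0.5344)  len=1.3694
  (v6,v4,v2) [++-] → (-0.6912, 0.592, -0.835)–(-0.6912, 0.925, -0.835)  len=0.3330
  (v2,v7,v6) [-++] → (-0.6912, 0.925, -0.5344)–(-0.6912, 0.925, -0.835)  len=0.3006

Chained into 1 loop(s):
  loop 1: 8 segments, perimeter = 7.0400
Total perimeter = 7.040


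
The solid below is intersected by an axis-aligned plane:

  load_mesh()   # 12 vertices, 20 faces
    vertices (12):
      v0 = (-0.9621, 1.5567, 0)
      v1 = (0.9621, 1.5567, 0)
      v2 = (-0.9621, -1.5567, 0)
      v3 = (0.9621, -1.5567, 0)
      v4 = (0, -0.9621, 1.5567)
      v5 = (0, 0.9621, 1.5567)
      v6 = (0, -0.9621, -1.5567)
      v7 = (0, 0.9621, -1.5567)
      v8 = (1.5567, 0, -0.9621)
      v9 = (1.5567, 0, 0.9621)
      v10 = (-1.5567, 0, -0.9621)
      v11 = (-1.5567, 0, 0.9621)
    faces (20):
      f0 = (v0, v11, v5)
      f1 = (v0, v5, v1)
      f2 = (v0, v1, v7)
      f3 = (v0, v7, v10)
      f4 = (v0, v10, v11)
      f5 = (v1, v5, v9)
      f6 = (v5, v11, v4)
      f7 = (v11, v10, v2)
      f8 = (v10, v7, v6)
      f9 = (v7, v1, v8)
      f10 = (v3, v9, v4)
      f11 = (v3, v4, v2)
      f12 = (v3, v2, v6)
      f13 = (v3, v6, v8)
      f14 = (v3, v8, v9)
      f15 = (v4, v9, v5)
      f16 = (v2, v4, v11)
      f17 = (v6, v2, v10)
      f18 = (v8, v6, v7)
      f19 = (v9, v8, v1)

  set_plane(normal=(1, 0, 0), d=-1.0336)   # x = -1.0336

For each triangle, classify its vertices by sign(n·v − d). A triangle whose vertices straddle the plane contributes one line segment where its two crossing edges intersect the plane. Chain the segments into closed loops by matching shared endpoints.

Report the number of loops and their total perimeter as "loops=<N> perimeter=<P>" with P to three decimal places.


loops=1 perimeter=7.674

Straddling triangles (8 of 20):
  (v0,v11,v5) [+-+] → (-1.0336, 1.36951, 0.115691)–(-1.0336, 0.323296, 1.1619)  len=1.4796
  (v0,v7,v10) [++-] → (-1.0336, 0.323296, -1.1619)–(-1.0336, 1.36951, -0.115691)  len=1.4796
  (v0,v10,v11) [+--] → (-1.0336, 1.36951, -0.115691)–(-1.0336, 1.36951, 0.115691)  len=0.2314
  (v5,v11,v4) [+-+] → (-1.0336, 0.323296, 1.1619)–(-1.0336, -0.323296, 1.1619)  len=0.6466
  (v11,v10,v2) [--+] → (-1.0336, -1.36951, -0.115691)–(-1.0336, -1.36951, 0.115691)  len=0.2314
  (v10,v7,v6) [-++] → (-1.0336, 0.323296, -1.1619)–(-1.0336, -0.323296, -1.1619)  len=0.6466
  (v2,v4,v11) [++-] → (-1.0336, -0.323296, 1.1619)–(-1.0336, -1.36951, 0.115691)  len=1.4796
  (v6,v2,v10) [++-] → (-1.0336, -1.36951, -0.115691)–(-1.0336, -0.323296, -1.1619)  len=1.4796

Chained into 1 loop(s):
  loop 1: 8 segments, perimeter = 7.6742
Total perimeter = 7.674


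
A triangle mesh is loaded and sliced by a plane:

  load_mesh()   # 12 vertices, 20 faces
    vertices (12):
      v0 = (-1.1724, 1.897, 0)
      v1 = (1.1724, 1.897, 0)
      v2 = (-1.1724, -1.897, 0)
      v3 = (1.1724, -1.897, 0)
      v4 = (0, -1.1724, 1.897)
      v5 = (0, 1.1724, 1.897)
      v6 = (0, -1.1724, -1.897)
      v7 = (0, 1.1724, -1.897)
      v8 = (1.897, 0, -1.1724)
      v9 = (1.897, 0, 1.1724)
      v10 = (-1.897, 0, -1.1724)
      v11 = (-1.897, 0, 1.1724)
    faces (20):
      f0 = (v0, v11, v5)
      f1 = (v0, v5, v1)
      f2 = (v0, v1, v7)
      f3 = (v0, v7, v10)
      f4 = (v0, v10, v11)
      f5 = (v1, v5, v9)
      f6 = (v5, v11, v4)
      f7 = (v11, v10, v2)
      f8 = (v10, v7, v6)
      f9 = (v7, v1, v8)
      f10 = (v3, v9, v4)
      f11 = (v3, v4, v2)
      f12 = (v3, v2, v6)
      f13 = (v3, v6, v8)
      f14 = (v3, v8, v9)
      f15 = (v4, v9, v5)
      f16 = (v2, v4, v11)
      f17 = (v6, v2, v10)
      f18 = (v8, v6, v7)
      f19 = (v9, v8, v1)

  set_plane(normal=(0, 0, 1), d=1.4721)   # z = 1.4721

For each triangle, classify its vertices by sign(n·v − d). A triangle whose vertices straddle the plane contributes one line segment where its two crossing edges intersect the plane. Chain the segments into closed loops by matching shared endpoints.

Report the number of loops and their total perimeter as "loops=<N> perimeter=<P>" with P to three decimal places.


loops=1 perimeter=7.797

Straddling triangles (8 of 20):
  (v0,v11,v5) [--+] → (-1.11239, 0.484913, 1.4721)–(-0.2626, 1.3347, 1.4721)  len=1.2018
  (v0,v5,v1) [-+-] → (-0.2626, 1.3347, 1.4721)–(0.2626, 1.3347, 1.4721)  len=0.5252
  (v1,v5,v9) [-+-] → (0.2626, 1.3347, 1.4721)–(1.11239, 0.484913, 1.4721)  len=1.2018
  (v5,v11,v4) [+-+] → (-1.11239, 0.484913, 1.4721)–(-1.11239, -0.484913, 1.4721)  len=0.9698
  (v3,v9,v4) [--+] → (1.11239, -0.484913, 1.4721)–(0.2626, -1.3347, 1.4721)  len=1.2018
  (v3,v4,v2) [-+-] → (0.2626, -1.3347, 1.4721)–(-0.2626, -1.3347, 1.4721)  len=0.5252
  (v4,v9,v5) [+-+] → (1.11239, -0.484913, 1.4721)–(1.11239, 0.484913, 1.4721)  len=0.9698
  (v2,v4,v11) [-+-] → (-0.2626, -1.3347, 1.4721)–(-1.11239, -0.484913, 1.4721)  len=1.2018

Chained into 1 loop(s):
  loop 1: 8 segments, perimeter = 7.7972
Total perimeter = 7.797


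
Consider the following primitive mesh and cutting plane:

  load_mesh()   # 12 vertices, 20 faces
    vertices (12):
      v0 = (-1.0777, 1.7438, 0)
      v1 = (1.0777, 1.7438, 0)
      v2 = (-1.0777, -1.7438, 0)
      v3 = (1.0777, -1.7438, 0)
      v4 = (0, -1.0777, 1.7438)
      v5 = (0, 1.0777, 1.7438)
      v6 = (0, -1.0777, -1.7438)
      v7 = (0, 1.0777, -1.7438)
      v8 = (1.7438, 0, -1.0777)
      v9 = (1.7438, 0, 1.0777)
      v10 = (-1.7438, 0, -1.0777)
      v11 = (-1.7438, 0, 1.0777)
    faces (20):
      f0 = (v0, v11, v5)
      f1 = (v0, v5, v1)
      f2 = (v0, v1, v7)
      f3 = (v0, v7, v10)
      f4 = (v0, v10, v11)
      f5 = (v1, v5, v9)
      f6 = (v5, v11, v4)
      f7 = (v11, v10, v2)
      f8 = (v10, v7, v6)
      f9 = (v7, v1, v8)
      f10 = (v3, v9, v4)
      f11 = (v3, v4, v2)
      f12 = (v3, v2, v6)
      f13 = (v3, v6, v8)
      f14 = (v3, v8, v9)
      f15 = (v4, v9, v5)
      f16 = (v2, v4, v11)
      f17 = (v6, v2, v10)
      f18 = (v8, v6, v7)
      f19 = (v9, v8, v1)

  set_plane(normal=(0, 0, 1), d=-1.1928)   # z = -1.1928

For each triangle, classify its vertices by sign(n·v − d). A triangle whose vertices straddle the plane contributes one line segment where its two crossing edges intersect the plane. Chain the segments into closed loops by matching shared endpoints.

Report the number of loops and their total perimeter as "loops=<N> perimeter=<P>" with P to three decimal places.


Straddling triangles (8 of 20):
  (v0,v1,v7) [++-] → (0.340528, 1.28817, -1.1928)–(-0.340528, 1.28817, -1.1928)  len=0.6811
  (v0,v7,v10) [+-+] → (-0.340528, 1.28817, -1.1928)–(-1.44248, 0.186223, -1.1928)  len=1.5584
  (v10,v7,v6) [+--] → (-1.44248, 0.186223, -1.1928)–(-1.44248, -0.186223, -1.1928)  len=0.3724
  (v7,v1,v8) [-++] → (0.340528, 1.28817, -1.1928)–(1.44248, 0.186223, -1.1928)  len=1.5584
  (v3,v2,v6) [++-] → (-0.340528, -1.28817, -1.1928)–(0.340528, -1.28817, -1.1928)  len=0.6811
  (v3,v6,v8) [+-+] → (0.340528, -1.28817, -1.1928)–(1.44248, -0.186223, -1.1928)  len=1.5584
  (v6,v2,v10) [-++] → (-0.340528, -1.28817, -1.1928)–(-1.44248, -0.186223, -1.1928)  len=1.5584
  (v8,v6,v7) [+--] → (1.44248, -0.186223, -1.1928)–(1.44248, 0.186223, -1.1928)  len=0.3724

Chained into 1 loop(s):
  loop 1: 8 segments, perimeter = 8.3406
Total perimeter = 8.341

loops=1 perimeter=8.341


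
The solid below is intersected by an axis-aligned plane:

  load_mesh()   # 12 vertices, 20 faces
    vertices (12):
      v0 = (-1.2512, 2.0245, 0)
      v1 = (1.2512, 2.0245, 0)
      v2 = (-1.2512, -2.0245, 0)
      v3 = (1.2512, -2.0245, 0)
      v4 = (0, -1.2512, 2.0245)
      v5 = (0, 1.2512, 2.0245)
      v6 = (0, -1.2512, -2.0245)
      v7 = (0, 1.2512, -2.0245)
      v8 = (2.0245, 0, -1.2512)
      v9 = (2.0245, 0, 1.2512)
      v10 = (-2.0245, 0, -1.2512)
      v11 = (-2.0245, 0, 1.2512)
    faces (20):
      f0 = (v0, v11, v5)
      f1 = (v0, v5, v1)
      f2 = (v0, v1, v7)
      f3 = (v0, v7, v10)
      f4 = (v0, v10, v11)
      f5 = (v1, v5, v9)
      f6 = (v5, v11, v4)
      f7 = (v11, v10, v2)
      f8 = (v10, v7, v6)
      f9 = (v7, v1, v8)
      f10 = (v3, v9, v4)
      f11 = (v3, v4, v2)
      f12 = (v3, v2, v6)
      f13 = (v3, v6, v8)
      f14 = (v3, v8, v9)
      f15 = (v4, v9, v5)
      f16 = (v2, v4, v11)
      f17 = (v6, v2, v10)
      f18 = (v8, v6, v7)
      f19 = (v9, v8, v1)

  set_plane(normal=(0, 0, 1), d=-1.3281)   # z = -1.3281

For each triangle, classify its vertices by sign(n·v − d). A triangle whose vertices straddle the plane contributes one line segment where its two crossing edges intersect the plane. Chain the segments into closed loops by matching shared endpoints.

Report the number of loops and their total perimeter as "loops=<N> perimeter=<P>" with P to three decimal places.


loops=1 perimeter=10.098

Straddling triangles (8 of 20):
  (v0,v1,v7) [++-] → (0.430395, 1.5172, -1.3281)–(-0.430395, 1.5172, -1.3281)  len=0.8608
  (v0,v7,v10) [+-+] → (-0.430395, 1.5172, -1.3281)–(-1.82318, 0.124424, -1.3281)  len=1.9697
  (v10,v7,v6) [+--] → (-1.82318, 0.124424, -1.3281)–(-1.82318, -0.124424, -1.3281)  len=0.2488
  (v7,v1,v8) [-++] → (0.430395, 1.5172, -1.3281)–(1.82318, 0.124424, -1.3281)  len=1.9697
  (v3,v2,v6) [++-] → (-0.430395, -1.5172, -1.3281)–(0.430395, -1.5172, -1.3281)  len=0.8608
  (v3,v6,v8) [+-+] → (0.430395, -1.5172, -1.3281)–(1.82318, -0.124424, -1.3281)  len=1.9697
  (v6,v2,v10) [-++] → (-0.430395, -1.5172, -1.3281)–(-1.82318, -0.124424, -1.3281)  len=1.9697
  (v8,v6,v7) [+--] → (1.82318, -0.124424, -1.3281)–(1.82318, 0.124424, -1.3281)  len=0.2488

Chained into 1 loop(s):
  loop 1: 8 segments, perimeter = 10.0980
Total perimeter = 10.098


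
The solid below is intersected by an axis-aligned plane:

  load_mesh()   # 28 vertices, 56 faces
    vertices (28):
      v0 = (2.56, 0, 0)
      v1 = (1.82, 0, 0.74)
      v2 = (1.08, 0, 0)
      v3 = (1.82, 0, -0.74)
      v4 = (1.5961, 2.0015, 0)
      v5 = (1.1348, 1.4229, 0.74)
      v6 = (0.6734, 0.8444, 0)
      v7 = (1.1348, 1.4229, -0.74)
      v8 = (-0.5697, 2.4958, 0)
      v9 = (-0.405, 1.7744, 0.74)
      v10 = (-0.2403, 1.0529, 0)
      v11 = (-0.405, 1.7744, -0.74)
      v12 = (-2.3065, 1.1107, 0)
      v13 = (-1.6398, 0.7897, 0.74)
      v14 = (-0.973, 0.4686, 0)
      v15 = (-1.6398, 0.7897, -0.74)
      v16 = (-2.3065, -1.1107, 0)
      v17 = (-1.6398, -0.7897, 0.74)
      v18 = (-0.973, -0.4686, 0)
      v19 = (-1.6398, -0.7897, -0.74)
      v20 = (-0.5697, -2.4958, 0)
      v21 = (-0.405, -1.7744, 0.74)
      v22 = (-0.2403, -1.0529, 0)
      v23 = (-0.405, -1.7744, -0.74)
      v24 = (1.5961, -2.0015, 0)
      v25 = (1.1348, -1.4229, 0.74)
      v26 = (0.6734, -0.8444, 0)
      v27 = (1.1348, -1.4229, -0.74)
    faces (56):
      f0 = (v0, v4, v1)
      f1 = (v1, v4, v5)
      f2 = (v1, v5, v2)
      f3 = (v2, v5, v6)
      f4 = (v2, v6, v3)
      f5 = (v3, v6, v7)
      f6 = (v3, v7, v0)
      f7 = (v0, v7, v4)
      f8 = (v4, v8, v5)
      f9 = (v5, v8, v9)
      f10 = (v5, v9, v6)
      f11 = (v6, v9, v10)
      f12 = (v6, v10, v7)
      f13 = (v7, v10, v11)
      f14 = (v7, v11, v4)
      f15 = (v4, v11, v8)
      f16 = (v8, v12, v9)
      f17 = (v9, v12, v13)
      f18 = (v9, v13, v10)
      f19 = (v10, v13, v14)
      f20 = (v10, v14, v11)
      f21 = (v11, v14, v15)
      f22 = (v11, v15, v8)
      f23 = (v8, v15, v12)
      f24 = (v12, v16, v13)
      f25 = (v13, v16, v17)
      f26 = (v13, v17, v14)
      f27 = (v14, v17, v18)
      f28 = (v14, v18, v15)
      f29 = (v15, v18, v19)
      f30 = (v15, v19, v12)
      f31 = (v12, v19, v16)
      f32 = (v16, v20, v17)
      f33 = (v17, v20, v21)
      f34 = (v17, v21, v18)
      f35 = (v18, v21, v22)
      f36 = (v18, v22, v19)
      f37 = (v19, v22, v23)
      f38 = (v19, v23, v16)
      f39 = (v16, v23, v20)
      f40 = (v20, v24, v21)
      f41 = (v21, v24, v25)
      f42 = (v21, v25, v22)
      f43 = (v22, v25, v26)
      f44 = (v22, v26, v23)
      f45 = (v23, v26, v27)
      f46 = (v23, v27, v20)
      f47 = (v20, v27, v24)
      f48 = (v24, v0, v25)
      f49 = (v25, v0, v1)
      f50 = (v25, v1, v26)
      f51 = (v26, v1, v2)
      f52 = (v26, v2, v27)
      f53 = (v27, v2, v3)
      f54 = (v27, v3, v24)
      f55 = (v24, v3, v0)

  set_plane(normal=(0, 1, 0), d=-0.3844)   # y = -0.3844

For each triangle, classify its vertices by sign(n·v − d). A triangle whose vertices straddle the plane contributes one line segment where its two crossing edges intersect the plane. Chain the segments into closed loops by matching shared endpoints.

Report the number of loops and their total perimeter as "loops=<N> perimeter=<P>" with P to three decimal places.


Straddling triangles (16 of 56):
  (v12,v16,v13) [+-+] → (-2.3065, -0.3844, 0)–(-2.0517, -0.3844, 0.282815)  len=0.3807
  (v13,v16,v17) [+--] → (-2.0517, -0.3844, 0.282815)–(-1.6398, -0.3844, 0.74)  len=0.6154
  (v13,v17,v14) [+-+] → (-1.6398, -0.3844, 0.74)–(-1.42502, -0.3844, 0.501645)  len=0.3208
  (v14,v17,v18) [+--] → (-1.42502, -0.3844, 0.501645)–(-0.973, -0.3844, 0)  len=0.6753
  (v14,v18,v15) [+-+] → (-0.973, -0.3844, 0)–(-1.01762, -0.3844, -0.0495176)  len=0.0667
  (v15,v18,v19) [+--] → (-1.01762, -0.3844, -0.0495176)–(-1.6398, -0.3844, -0.74)  len=0.9294
  (v15,v19,v12) [+-+] → (-1.6398, -0.3844, -0.74)–(-1.78199, -0.3844, -0.58218)  len=0.2124
  (v12,v19,v16) [+--] → (-1.78199, -0.3844, -0.58218)–(-2.3065, -0.3844, 0)  len=0.7836
  (v24,v0,v25) [-+-] → (2.37488, -0.3844, 0)–(2.17498, -0.3844, 0.199913)  len=0.2827
  (v25,v0,v1) [-++] → (2.17498, -0.3844, 0.199913)–(1.63489, -0.3844, 0.74)  len=0.7638
  (v25,v1,v26) [-+-] → (1.63489, -0.3844, 0.74)–(1.29803, -0.3844, 0.403126)  len=0.4764
  (v26,v1,v2) [-++] → (1.29803, -0.3844, 0.403126)–(0.894902, -0.3844, 0)  len=0.5701
  (v26,v2,v27) [-+-] → (0.894902, -0.3844, 0)–(1.0948, -0.3844, -0.199913)  len=0.2827
  (v27,v2,v3) [-++] → (1.0948, -0.3844, -0.199913)–(1.63489, -0.3844, -0.74)  len=0.7638
  (v27,v3,v24) [-+-] → (1.63489, -0.3844, -0.74)–(1.777, -0.3844, -0.597879)  len=0.2010
  (v24,v3,v0) [-++] → (1.777, -0.3844, -0.597879)–(2.37488, -0.3844, 0)  len=0.8455

Chained into 2 loop(s):
  loop 1: 8 segments, perimeter = 3.9843
  loop 2: 8 segments, perimeter = 4.1860
Total perimeter = 8.170

loops=2 perimeter=8.170


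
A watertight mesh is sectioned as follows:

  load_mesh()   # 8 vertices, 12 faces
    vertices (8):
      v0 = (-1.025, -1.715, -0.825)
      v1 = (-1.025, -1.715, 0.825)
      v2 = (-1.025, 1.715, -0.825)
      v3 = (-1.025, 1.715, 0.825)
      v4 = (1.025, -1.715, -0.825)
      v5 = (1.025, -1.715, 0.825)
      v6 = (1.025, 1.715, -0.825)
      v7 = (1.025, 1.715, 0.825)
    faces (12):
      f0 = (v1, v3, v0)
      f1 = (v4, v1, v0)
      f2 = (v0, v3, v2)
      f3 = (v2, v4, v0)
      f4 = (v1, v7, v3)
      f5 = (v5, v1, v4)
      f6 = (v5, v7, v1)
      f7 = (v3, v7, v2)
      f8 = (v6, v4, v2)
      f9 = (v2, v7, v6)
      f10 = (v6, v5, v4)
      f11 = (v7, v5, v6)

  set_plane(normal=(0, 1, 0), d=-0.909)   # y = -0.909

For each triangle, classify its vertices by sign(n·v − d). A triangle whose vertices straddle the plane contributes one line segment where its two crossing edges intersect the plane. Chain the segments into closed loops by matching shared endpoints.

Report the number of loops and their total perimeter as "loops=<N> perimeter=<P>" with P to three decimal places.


loops=1 perimeter=7.400

Straddling triangles (8 of 12):
  (v1,v3,v0) [-+-] → (-1.025, -0.909, 0.825)–(-1.025, -0.909, -0.437274)  len=1.2623
  (v0,v3,v2) [-++] → (-1.025, -0.909, -0.437274)–(-1.025, -0.909, -0.825)  len=0.3877
  (v2,v4,v0) [+--] → (0.54328, -0.909, -0.825)–(-1.025, -0.909, -0.825)  len=1.5683
  (v1,v7,v3) [-++] → (-0.54328, -0.909, 0.825)–(-1.025, -0.909, 0.825)  len=0.4817
  (v5,v7,v1) [-+-] → (1.025, -0.909, 0.825)–(-0.54328, -0.909, 0.825)  len=1.5683
  (v6,v4,v2) [+-+] → (1.025, -0.909, -0.825)–(0.54328, -0.909, -0.825)  len=0.4817
  (v6,v5,v4) [+--] → (1.025, -0.909, 0.437274)–(1.025, -0.909, -0.825)  len=1.2623
  (v7,v5,v6) [+-+] → (1.025, -0.909, 0.825)–(1.025, -0.909, 0.437274)  len=0.3877

Chained into 1 loop(s):
  loop 1: 8 segments, perimeter = 7.4000
Total perimeter = 7.400


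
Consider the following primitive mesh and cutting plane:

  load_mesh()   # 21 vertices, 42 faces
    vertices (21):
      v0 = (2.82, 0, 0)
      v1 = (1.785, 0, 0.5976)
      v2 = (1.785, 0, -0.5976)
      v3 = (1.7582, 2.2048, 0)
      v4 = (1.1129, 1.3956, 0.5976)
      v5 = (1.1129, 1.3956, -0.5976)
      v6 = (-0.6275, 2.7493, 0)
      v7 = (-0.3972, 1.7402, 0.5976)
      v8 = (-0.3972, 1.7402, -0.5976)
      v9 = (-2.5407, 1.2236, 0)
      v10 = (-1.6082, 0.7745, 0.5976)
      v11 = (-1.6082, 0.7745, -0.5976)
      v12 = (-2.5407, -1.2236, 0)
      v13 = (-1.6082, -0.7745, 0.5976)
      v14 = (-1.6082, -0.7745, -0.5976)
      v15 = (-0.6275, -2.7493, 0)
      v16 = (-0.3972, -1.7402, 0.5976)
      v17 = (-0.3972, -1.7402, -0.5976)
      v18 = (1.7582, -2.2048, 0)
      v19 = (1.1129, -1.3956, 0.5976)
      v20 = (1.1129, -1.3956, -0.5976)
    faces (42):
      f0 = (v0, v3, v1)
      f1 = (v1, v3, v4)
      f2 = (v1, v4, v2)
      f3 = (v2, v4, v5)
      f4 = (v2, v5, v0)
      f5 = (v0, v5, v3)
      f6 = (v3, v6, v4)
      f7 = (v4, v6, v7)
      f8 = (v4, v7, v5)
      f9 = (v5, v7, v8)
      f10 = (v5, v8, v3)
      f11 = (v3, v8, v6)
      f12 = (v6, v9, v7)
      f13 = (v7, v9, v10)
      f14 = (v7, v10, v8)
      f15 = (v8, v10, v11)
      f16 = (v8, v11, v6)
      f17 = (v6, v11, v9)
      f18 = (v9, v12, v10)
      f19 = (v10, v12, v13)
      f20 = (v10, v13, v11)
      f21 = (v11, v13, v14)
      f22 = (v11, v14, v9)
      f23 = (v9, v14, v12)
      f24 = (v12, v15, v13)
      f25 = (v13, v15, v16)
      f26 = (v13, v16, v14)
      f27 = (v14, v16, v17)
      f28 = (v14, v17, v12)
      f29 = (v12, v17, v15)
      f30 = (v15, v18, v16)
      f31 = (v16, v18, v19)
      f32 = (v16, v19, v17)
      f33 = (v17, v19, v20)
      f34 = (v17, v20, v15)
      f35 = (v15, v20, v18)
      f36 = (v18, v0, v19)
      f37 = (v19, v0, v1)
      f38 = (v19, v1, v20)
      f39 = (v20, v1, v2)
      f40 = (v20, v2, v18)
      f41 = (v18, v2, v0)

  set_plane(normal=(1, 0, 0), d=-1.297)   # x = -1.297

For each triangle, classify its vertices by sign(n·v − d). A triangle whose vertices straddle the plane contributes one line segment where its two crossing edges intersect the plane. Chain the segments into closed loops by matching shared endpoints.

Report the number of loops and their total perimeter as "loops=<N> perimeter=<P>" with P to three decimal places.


loops=2 perimeter=7.727

Straddling triangles (12 of 42):
  (v6,v9,v7) [+-+] → (-1.297, 2.2154, 0)–(-1.297, 1.52334, 0.346739)  len=0.7741
  (v7,v9,v10) [+--] → (-1.297, 1.52334, 0.346739)–(-1.297, 1.02266, 0.5976)  len=0.5600
  (v7,v10,v8) [+-+] → (-1.297, 1.02266, 0.5976)–(-1.297, 1.02266, 0.29046)  len=0.3071
  (v8,v10,v11) [+--] → (-1.297, 1.02266, 0.29046)–(-1.297, 1.02266, -0.5976)  len=0.8881
  (v8,v11,v6) [+-+] → (-1.297, 1.02266, -0.5976)–(-1.297, 1.40115, -0.407967)  len=0.4233
  (v6,v11,v9) [+--] → (-1.297, 1.40115, -0.407967)–(-1.297, 2.2154, 0)  len=0.9107
  (v12,v15,v13) [-+-] → (-1.297, -2.2154, 0)–(-1.297, -1.40115, 0.407967)  len=0.9107
  (v13,v15,v16) [-++] → (-1.297, -1.40115, 0.407967)–(-1.297, -1.02266, 0.5976)  len=0.4233
  (v13,v16,v14) [-+-] → (-1.297, -1.02266, 0.5976)–(-1.297, -1.02266, -0.29046)  len=0.8881
  (v14,v16,v17) [-++] → (-1.297, -1.02266, -0.29046)–(-1.297, -1.02266, -0.5976)  len=0.3071
  (v14,v17,v12) [-+-] → (-1.297, -1.02266, -0.5976)–(-1.297, -1.52334, -0.346739)  len=0.5600
  (v12,v17,v15) [-++] → (-1.297, -1.52334, -0.346739)–(-1.297, -2.2154, 0)  len=0.7741

Chained into 2 loop(s):
  loop 1: 6 segments, perimeter = 3.8633
  loop 2: 6 segments, perimeter = 3.8633
Total perimeter = 7.727


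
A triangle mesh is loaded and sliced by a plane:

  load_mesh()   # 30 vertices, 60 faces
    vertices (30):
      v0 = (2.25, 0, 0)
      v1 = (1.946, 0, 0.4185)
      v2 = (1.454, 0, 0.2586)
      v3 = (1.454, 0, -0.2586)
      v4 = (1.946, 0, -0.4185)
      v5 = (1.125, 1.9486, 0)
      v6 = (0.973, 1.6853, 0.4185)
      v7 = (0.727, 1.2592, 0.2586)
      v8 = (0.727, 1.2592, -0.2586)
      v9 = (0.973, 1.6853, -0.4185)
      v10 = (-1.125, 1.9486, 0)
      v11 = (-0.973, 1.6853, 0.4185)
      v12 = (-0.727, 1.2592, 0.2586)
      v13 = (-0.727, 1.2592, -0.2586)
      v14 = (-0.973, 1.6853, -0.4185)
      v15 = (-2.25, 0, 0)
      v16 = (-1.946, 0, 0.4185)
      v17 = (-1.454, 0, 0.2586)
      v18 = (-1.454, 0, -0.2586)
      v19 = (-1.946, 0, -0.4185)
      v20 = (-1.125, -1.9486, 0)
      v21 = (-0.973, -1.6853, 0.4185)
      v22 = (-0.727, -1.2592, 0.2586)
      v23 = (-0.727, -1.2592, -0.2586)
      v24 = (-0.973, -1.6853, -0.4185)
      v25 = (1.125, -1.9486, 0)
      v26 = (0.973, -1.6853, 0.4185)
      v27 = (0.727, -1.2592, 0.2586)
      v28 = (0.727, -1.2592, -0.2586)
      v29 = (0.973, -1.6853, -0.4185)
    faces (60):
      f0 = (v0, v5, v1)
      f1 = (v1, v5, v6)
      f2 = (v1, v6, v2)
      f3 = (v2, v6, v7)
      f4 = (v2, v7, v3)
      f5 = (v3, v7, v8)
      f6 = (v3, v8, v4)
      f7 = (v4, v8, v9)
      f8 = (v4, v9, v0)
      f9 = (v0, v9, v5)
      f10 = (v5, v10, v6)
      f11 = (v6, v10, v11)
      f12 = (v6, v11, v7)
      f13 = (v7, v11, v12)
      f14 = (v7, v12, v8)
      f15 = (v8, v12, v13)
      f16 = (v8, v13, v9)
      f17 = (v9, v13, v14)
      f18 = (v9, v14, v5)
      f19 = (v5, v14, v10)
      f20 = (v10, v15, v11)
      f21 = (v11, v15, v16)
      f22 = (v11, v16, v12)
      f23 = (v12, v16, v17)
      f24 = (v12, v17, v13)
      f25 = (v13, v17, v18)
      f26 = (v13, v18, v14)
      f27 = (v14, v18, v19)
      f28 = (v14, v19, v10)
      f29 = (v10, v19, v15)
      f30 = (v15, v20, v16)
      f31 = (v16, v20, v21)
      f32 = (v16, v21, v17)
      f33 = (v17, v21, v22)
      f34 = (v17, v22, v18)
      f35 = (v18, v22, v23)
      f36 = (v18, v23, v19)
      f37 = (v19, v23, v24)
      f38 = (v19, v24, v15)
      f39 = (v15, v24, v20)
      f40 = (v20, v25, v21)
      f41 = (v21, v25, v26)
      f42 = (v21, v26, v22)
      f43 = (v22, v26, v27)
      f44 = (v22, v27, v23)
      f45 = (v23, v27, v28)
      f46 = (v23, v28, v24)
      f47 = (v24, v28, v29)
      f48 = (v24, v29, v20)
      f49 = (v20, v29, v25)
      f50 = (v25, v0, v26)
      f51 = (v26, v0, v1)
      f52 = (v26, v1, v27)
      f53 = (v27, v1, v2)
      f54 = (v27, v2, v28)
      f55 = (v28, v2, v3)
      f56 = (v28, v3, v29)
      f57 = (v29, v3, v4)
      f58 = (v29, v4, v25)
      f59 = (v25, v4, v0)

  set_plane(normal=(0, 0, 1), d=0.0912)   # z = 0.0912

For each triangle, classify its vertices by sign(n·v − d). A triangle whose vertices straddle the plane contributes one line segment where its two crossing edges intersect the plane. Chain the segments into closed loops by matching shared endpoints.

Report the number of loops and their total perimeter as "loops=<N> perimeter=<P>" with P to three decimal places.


loops=2 perimeter=21.827

Straddling triangles (24 of 60):
  (v0,v5,v1) [--+] → (1.30391, 1.52396, 0.0912)–(2.18375, 0, 0.0912)  len=1.7597
  (v1,v5,v6) [+-+] → (1.30391, 1.52396, 0.0912)–(1.09188, 1.89122, 0.0912)  len=0.4241
  (v2,v7,v3) [++-] → (0.962305, 0.85164, 0.0912)–(1.454, 0, 0.0912)  len=0.9834
  (v3,v7,v8) [-+-] → (0.962305, 0.85164, 0.0912)–(0.727, 1.2592, 0.0912)  len=0.4706
  (v5,v10,v6) [--+] → (-0.667801, 1.89122, 0.0912)–(1.09188, 1.89122, 0.0912)  len=1.7597
  (v6,v10,v11) [+-+] → (-0.667801, 1.89122, 0.0912)–(-1.09188, 1.89122, 0.0912)  len=0.4241
  (v7,v12,v8) [++-] → (-0.25639, 1.2592, 0.0912)–(0.727, 1.2592, 0.0912)  len=0.9834
  (v8,v12,v13) [-+-] → (-0.25639, 1.2592, 0.0912)–(-0.727, 1.2592, 0.0912)  len=0.4706
  (v10,v15,v11) [--+] → (-1.97171, 0.367263, 0.0912)–(-1.09188, 1.89122, 0.0912)  len=1.7597
  (v11,v15,v16) [+-+] → (-1.97171, 0.367263, 0.0912)–(-2.18375, 0, 0.0912)  len=0.4241
  (v12,v17,v13) [++-] → (-1.21869, 0.40756, 0.0912)–(-0.727, 1.2592, 0.0912)  len=0.9834
  (v13,v17,v18) [-+-] → (-1.21869, 0.40756, 0.0912)–(-1.454, 0, 0.0912)  len=0.4706
  (v15,v20,v16) [--+] → (-1.30391, -1.52396, 0.0912)–(-2.18375, 0, 0.0912)  len=1.7597
  (v16,v20,v21) [+-+] → (-1.30391, -1.52396, 0.0912)–(-1.09188, -1.89122, 0.0912)  len=0.4241
  (v17,v22,v18) [++-] → (-0.962305, -0.85164, 0.0912)–(-1.454, 0, 0.0912)  len=0.9834
  (v18,v22,v23) [-+-] → (-0.962305, -0.85164, 0.0912)–(-0.727, -1.2592, 0.0912)  len=0.4706
  (v20,v25,v21) [--+] → (0.667801, -1.89122, 0.0912)–(-1.09188, -1.89122, 0.0912)  len=1.7597
  (v21,v25,v26) [+-+] → (0.667801, -1.89122, 0.0912)–(1.09188, -1.89122, 0.0912)  len=0.4241
  (v22,v27,v23) [++-] → (0.25639, -1.2592, 0.0912)–(-0.727, -1.2592, 0.0912)  len=0.9834
  (v23,v27,v28) [-+-] → (0.25639, -1.2592, 0.0912)–(0.727, -1.2592, 0.0912)  len=0.4706
  (v25,v0,v26) [--+] → (1.97171, -0.367263, 0.0912)–(1.09188, -1.89122, 0.0912)  len=1.7597
  (v26,v0,v1) [+-+] → (1.97171, -0.367263, 0.0912)–(2.18375, 0, 0.0912)  len=0.4241
  (v27,v2,v28) [++-] → (1.21869, -0.40756, 0.0912)–(0.727, -1.2592, 0.0912)  len=0.9834
  (v28,v2,v3) [-+-] → (1.21869, -0.40756, 0.0912)–(1.454, 0, 0.0912)  len=0.4706

Chained into 2 loop(s):
  loop 1: 12 segments, perimeter = 13.1026
  loop 2: 12 segments, perimeter = 8.7240
Total perimeter = 21.827


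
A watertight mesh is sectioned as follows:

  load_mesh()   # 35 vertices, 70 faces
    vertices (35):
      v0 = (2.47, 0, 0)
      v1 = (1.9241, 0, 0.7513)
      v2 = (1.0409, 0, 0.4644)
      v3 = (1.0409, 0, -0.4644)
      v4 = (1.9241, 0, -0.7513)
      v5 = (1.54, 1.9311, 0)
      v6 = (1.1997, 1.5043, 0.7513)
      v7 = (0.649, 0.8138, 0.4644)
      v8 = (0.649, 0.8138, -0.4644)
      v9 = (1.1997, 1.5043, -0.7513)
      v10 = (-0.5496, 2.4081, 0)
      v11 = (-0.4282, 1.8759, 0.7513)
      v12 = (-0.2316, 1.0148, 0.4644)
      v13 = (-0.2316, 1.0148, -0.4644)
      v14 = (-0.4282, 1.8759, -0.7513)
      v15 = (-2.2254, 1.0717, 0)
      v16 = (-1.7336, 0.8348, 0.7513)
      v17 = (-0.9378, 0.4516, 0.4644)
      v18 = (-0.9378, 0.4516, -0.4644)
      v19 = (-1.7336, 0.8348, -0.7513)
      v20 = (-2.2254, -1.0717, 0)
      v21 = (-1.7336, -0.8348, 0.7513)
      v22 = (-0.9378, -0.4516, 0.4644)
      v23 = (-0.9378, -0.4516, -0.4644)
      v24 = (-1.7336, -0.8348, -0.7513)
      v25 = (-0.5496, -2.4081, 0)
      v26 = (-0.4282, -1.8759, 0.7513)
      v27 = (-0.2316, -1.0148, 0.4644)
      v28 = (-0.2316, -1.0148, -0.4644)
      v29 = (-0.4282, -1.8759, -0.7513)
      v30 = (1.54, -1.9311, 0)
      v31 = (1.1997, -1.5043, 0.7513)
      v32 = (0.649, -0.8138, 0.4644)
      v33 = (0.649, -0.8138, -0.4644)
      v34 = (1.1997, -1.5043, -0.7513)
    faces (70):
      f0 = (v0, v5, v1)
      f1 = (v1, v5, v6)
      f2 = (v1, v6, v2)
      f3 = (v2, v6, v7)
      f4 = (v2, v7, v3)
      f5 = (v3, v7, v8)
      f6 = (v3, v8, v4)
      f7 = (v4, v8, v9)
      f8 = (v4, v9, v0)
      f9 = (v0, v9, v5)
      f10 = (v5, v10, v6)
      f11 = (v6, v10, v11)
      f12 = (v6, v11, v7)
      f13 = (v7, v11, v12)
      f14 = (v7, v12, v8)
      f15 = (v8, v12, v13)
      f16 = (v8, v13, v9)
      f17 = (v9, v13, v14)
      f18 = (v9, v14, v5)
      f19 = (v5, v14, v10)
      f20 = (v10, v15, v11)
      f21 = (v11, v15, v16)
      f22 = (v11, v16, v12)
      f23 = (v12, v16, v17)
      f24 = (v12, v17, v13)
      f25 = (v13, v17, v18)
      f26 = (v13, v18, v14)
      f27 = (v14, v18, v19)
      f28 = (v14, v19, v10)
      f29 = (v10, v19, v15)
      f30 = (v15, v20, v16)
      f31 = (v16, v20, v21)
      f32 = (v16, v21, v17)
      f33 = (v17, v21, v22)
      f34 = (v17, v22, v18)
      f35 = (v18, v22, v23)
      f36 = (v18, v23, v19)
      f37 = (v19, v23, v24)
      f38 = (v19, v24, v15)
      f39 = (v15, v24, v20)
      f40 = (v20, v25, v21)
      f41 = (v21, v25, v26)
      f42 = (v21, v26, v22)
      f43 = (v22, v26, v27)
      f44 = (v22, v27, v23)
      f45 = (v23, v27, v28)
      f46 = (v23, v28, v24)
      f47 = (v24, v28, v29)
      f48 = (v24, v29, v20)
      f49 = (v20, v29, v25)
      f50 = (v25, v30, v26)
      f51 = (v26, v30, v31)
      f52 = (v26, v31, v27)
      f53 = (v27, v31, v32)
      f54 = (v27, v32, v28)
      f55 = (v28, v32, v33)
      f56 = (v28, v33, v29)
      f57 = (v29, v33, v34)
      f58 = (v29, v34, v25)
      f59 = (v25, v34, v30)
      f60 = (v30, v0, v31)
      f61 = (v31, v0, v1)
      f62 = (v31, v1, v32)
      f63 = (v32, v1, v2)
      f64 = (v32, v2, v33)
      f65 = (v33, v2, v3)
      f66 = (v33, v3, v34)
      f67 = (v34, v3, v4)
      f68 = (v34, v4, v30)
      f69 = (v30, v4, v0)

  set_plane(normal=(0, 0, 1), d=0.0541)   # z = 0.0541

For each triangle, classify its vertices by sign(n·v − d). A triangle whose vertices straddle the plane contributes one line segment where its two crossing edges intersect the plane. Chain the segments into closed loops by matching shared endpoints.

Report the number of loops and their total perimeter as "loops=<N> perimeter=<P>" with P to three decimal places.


Straddling triangles (28 of 70):
  (v0,v5,v1) [--+] → (1.56766, 1.79204, 0.0541)–(2.43069, 0, 0.0541)  len=1.9890
  (v1,v5,v6) [+-+] → (1.56766, 1.79204, 0.0541)–(1.5155, 1.90037, 0.0541)  len=0.1202
  (v2,v7,v3) [++-] → (0.822123, 0.454302, 0.0541)–(1.0409, 0, 0.0541)  len=0.5042
  (v3,v7,v8) [-+-] → (0.822123, 0.454302, 0.0541)–(0.649, 0.8138, 0.0541)  len=0.3990
  (v5,v10,v6) [--+] → (-0.423635, 2.34302, 0.0541)–(1.5155, 1.90037, 0.0541)  len=1.9890
  (v6,v10,v11) [+-+] → (-0.423635, 2.34302, 0.0541)–(-0.540858, 2.36978, 0.0541)  len=0.1202
  (v7,v12,v8) [++-] → (0.157408, 0.926008, 0.0541)–(0.649, 0.8138, 0.0541)  len=0.5042
  (v8,v12,v13) [-+-] → (0.157408, 0.926008, 0.0541)–(-0.2316, 1.0148, 0.0541)  len=0.3990
  (v10,v15,v11) [--+] → (-2.09599, 1.12961, 0.0541)–(-0.540858, 2.36978, 0.0541)  len=1.9891
  (v11,v15,v16) [+-+] → (-2.09599, 1.12961, 0.0541)–(-2.18999, 1.05464, 0.0541)  len=0.1202
  (v12,v17,v13) [++-] → (-0.625834, 0.700395, 0.0541)–(-0.2316, 1.0148, 0.0541)  len=0.5043
  (v13,v17,v18) [-+-] → (-0.625834, 0.700395, 0.0541)–(-0.9378, 0.4516, 0.0541)  len=0.3990
  (v15,v20,v16) [--+] → (-2.18999, -0.934416, 0.0541)–(-2.18999, 1.05464, 0.0541)  len=1.9891
  (v16,v20,v21) [+-+] → (-2.18999, -0.934416, 0.0541)–(-2.18999, -1.05464, 0.0541)  len=0.1202
  (v17,v22,v18) [++-] → (-0.9378, -0.0526089, 0.0541)–(-0.9378, 0.4516, 0.0541)  len=0.5042
  (v18,v22,v23) [-+-] → (-0.9378, -0.0526089, 0.0541)–(-0.9378, -0.4516, 0.0541)  len=0.3990
  (v20,v25,v21) [--+] → (-0.634858, -2.29481, 0.0541)–(-2.18999, -1.05464, 0.0541)  len=1.9891
  (v21,v25,v26) [+-+] → (-0.634858, -2.29481, 0.0541)–(-0.540858, -2.36978, 0.0541)  len=0.1202
  (v22,v27,v23) [++-] → (-0.543566, -0.766005, 0.0541)–(-0.9378, -0.4516, 0.0541)  len=0.5043
  (v23,v27,v28) [-+-] → (-0.543566, -0.766005, 0.0541)–(-0.2316, -1.0148, 0.0541)  len=0.3990
  (v25,v30,v26) [--+] → (1.39827, -1.92713, 0.0541)–(-0.540858, -2.36978, 0.0541)  len=1.9890
  (v26,v30,v31) [+-+] → (1.39827, -1.92713, 0.0541)–(1.5155, -1.90037, 0.0541)  len=0.1202
  (v27,v32,v28) [++-] → (0.259992, -0.902592, 0.0541)–(-0.2316, -1.0148, 0.0541)  len=0.5042
  (v28,v32,v33) [-+-] → (0.259992, -0.902592, 0.0541)–(0.649, -0.8138, 0.0541)  len=0.3990
  (v30,v0,v31) [--+] → (2.37853, -0.108322, 0.0541)–(1.5155, -1.90037, 0.0541)  len=1.9890
  (v31,v0,v1) [+-+] → (2.37853, -0.108322, 0.0541)–(2.43069, 0, 0.0541)  len=0.1202
  (v32,v2,v33) [++-] → (0.867777, -0.359498, 0.0541)–(0.649, -0.8138, 0.0541)  len=0.5042
  (v33,v2,v3) [-+-] → (0.867777, -0.359498, 0.0541)–(1.0409, 0, 0.0541)  len=0.3990

Chained into 2 loop(s):
  loop 1: 14 segments, perimeter = 14.7649
  loop 2: 14 segments, perimeter = 6.3227
Total perimeter = 21.088

loops=2 perimeter=21.088
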